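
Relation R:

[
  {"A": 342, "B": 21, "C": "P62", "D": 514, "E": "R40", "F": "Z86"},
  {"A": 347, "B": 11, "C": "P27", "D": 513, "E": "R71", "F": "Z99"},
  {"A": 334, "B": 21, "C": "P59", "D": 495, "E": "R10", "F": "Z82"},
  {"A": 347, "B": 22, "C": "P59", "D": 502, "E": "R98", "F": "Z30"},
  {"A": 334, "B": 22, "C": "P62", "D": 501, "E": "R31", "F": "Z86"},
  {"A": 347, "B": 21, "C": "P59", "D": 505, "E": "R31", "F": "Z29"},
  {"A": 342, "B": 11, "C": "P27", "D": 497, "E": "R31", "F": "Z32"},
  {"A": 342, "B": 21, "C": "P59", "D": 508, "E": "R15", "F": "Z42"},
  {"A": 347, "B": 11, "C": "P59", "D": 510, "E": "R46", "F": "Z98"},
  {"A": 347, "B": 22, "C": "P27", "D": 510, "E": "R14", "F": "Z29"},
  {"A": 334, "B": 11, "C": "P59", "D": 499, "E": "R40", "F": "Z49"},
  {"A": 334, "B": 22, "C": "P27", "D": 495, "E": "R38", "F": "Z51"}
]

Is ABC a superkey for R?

All 12 rows have distinct ABC values, so ABC → (all attributes) holds and ABC is a superkey.

Yes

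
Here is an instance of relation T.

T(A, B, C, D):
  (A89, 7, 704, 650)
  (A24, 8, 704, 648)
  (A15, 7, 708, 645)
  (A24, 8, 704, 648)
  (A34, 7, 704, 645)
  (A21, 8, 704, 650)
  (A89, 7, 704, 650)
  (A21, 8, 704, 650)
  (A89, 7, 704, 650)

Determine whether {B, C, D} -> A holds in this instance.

(B=7, C=704, D=650): 3 rows → A = A89, A89, A89 ✓
(B=8, C=704, D=648): 2 rows → A = A24, A24 ✓
(B=7, C=708, D=645): 1 row → A = A15 ✓
(B=7, C=704, D=645): 1 row → A = A34 ✓
(B=8, C=704, D=650): 2 rows → A = A21, A21 ✓
Every {B, C, D} value is associated with a single A value, so {B, C, D} -> A holds.

Yes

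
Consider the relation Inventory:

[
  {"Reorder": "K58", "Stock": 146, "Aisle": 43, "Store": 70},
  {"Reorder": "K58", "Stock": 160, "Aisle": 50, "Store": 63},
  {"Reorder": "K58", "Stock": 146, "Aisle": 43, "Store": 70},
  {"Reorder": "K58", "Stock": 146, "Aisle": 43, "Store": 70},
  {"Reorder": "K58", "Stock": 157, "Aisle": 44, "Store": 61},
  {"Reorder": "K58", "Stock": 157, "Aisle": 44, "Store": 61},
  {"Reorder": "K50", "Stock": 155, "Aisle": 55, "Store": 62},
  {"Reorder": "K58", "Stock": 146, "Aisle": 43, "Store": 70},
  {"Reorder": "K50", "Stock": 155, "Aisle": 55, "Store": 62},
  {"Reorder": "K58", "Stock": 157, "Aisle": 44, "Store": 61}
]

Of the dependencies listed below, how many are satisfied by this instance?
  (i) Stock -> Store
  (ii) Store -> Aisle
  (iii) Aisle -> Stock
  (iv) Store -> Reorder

4

(i) Stock -> Store: every LHS value maps to a single RHS value — holds.
(ii) Store -> Aisle: every LHS value maps to a single RHS value — holds.
(iii) Aisle -> Stock: every LHS value maps to a single RHS value — holds.
(iv) Store -> Reorder: every LHS value maps to a single RHS value — holds.
4 of the 4 dependencies hold.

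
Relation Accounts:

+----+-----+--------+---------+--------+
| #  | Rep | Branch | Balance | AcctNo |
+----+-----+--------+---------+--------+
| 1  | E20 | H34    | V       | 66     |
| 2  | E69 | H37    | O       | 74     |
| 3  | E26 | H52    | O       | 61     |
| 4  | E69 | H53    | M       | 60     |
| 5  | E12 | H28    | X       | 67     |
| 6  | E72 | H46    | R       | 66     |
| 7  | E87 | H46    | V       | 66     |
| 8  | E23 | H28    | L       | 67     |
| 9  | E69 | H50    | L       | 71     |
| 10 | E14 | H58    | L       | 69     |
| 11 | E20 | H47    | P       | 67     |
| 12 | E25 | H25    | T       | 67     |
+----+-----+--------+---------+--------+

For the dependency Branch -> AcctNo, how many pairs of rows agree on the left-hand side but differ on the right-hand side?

0

Branch=H28: all 2 rows agree on AcctNo — 0 pairs.
Branch=H46: all 2 rows agree on AcctNo — 0 pairs.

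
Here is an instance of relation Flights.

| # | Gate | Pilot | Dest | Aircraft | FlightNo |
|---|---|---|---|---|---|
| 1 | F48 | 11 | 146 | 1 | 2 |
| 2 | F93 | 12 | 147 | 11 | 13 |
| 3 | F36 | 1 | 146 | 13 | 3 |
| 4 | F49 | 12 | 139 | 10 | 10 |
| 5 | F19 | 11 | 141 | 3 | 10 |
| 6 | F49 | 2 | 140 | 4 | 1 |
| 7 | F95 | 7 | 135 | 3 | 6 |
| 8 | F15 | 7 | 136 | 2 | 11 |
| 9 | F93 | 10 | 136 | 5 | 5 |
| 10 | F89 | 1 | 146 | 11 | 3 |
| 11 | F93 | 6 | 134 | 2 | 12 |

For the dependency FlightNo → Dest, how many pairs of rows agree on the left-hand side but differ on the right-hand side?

FlightNo=3: all 2 rows agree on Dest — 0 pairs.
FlightNo=10: violating pairs (4,5) — 1 pair.

1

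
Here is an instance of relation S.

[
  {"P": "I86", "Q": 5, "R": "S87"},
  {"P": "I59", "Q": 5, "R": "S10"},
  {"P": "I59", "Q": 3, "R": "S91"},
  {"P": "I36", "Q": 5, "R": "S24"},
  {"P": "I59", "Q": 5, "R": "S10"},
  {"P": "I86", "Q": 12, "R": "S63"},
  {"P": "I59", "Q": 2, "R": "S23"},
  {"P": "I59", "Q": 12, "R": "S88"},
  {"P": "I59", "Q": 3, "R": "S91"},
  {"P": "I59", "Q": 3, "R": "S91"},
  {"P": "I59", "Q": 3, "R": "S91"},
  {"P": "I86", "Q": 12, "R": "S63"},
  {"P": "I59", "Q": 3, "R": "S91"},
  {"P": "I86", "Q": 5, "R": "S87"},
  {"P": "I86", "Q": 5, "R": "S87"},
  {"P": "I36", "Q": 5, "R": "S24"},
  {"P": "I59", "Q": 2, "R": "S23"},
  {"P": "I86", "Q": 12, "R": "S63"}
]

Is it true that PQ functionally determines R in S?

Yes

(P=I86, Q=5): 3 rows → R = S87, S87, S87 ✓
(P=I59, Q=5): 2 rows → R = S10, S10 ✓
(P=I59, Q=3): 5 rows → R = S91, S91, S91, S91, S91 ✓
(P=I36, Q=5): 2 rows → R = S24, S24 ✓
(P=I86, Q=12): 3 rows → R = S63, S63, S63 ✓
(P=I59, Q=2): 2 rows → R = S23, S23 ✓
(P=I59, Q=12): 1 row → R = S88 ✓
Every PQ value is associated with a single R value, so PQ → R holds.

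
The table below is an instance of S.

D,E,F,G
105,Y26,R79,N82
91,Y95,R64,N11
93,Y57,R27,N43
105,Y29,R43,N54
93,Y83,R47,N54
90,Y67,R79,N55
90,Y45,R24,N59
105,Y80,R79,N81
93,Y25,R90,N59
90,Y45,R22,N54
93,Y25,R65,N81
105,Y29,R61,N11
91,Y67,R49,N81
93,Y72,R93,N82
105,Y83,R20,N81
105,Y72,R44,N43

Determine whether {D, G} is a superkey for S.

Two distinct rows share (D=105, G=N81), so {D, G} does not determine every attribute — not a superkey.

No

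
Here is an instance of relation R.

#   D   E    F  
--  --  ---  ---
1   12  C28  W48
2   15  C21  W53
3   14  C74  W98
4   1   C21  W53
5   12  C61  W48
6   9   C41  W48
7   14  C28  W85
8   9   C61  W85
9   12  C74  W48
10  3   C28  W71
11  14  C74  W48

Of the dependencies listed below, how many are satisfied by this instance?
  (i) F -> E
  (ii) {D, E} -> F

0

(i) F -> E: F=W48: rows 1, 5, 6, 9, 11 → E takes values {C28, C61, C41, C74} — violation; F=W85: rows 7, 8 → E takes values {C28, C61} — violation — fails.
(ii) {D, E} -> F: (D=14, E=C74): rows 3, 11 → F takes values {W98, W48} — violation — fails.
None of the 2 dependencies hold.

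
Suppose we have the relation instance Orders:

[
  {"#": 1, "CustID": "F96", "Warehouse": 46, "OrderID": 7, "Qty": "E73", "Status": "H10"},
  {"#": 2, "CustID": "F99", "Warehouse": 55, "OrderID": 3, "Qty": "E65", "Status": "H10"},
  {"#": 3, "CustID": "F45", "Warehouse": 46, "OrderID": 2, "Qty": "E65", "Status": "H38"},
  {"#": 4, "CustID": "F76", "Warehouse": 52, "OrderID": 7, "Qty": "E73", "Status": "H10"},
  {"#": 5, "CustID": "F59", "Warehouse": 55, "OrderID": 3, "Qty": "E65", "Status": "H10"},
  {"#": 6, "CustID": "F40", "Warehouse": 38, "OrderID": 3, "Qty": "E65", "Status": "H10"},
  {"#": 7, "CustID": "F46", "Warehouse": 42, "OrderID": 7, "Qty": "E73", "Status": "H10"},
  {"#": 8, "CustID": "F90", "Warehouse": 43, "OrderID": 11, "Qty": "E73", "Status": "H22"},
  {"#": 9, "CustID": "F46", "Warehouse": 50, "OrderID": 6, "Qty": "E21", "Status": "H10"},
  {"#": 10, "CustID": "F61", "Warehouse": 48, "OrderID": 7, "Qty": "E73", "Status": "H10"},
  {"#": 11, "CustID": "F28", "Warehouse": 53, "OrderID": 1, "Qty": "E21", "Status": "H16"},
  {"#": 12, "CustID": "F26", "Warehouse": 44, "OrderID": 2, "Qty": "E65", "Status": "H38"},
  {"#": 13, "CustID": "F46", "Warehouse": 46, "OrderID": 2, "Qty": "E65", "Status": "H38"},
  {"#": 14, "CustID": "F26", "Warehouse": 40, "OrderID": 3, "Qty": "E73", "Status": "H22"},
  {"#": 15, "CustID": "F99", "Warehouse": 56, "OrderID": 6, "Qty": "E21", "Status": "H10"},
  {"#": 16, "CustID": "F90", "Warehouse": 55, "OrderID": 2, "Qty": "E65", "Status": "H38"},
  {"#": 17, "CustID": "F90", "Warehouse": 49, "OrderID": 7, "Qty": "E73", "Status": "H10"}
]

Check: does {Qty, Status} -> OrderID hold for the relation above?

No

(Qty=E73, Status=H10): rows 1, 4, 7, 10, 17 → OrderID = 7, 7, 7, 7, 7 ✓
(Qty=E65, Status=H10): rows 2, 5, 6 → OrderID = 3, 3, 3 ✓
(Qty=E65, Status=H38): rows 3, 12, 13, 16 → OrderID = 2, 2, 2, 2 ✓
(Qty=E73, Status=H22): rows 8, 14 → OrderID takes values {11, 3} — violation
(Qty=E21, Status=H10): rows 9, 15 → OrderID = 6, 6 ✓
(Qty=E21, Status=H16): row 11 → OrderID = 1 ✓
Two rows agree on {Qty, Status} but differ on OrderID, so {Qty, Status} -> OrderID does not hold.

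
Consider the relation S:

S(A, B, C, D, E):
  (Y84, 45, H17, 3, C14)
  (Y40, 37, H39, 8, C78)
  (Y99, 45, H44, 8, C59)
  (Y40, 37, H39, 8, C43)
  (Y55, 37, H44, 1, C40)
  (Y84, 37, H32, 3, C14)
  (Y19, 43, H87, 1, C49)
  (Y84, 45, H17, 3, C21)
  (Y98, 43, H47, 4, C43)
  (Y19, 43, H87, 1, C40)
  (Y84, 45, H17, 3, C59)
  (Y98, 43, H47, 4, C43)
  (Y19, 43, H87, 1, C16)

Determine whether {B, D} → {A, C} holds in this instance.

Yes

(B=45, D=3): 3 rows → {A,C} = (Y84, H17), (Y84, H17), (Y84, H17) ✓
(B=37, D=8): 2 rows → {A,C} = (Y40, H39), (Y40, H39) ✓
(B=45, D=8): 1 row → {A,C} = (Y99, H44) ✓
(B=37, D=1): 1 row → {A,C} = (Y55, H44) ✓
(B=37, D=3): 1 row → {A,C} = (Y84, H32) ✓
(B=43, D=1): 3 rows → {A,C} = (Y19, H87), (Y19, H87), (Y19, H87) ✓
(B=43, D=4): 2 rows → {A,C} = (Y98, H47), (Y98, H47) ✓
Every {B, D} value is associated with a single {A, C} value, so {B, D} → {A, C} holds.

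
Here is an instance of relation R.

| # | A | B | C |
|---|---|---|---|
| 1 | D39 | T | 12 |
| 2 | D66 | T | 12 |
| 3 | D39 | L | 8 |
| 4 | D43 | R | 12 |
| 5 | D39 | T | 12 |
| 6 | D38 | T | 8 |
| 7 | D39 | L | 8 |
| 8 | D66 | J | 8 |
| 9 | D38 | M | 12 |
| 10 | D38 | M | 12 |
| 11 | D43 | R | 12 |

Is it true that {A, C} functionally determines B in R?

(A=D39, C=12): rows 1, 5 → B = T, T ✓
(A=D66, C=12): row 2 → B = T ✓
(A=D39, C=8): rows 3, 7 → B = L, L ✓
(A=D43, C=12): rows 4, 11 → B = R, R ✓
(A=D38, C=8): row 6 → B = T ✓
(A=D66, C=8): row 8 → B = J ✓
(A=D38, C=12): rows 9, 10 → B = M, M ✓
Every {A, C} value is associated with a single B value, so {A, C} → B holds.

Yes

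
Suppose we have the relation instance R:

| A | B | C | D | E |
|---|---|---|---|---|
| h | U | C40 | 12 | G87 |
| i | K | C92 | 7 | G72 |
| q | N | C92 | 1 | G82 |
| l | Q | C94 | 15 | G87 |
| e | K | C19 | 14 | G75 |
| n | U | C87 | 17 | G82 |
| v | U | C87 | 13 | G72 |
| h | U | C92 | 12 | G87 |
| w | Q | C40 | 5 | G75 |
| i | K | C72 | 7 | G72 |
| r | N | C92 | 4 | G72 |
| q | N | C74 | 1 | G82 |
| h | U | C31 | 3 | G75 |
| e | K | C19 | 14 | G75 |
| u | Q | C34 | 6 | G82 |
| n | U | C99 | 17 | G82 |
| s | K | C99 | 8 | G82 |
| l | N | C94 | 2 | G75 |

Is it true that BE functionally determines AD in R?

Yes

(B=U, E=G87): 2 rows → {A,D} = (h, 12), (h, 12) ✓
(B=K, E=G72): 2 rows → {A,D} = (i, 7), (i, 7) ✓
(B=N, E=G82): 2 rows → {A,D} = (q, 1), (q, 1) ✓
(B=Q, E=G87): 1 row → {A,D} = (l, 15) ✓
(B=K, E=G75): 2 rows → {A,D} = (e, 14), (e, 14) ✓
(B=U, E=G82): 2 rows → {A,D} = (n, 17), (n, 17) ✓
(B=U, E=G72): 1 row → {A,D} = (v, 13) ✓
(B=Q, E=G75): 1 row → {A,D} = (w, 5) ✓
(B=N, E=G72): 1 row → {A,D} = (r, 4) ✓
(B=U, E=G75): 1 row → {A,D} = (h, 3) ✓
(B=Q, E=G82): 1 row → {A,D} = (u, 6) ✓
(B=K, E=G82): 1 row → {A,D} = (s, 8) ✓
(B=N, E=G75): 1 row → {A,D} = (l, 2) ✓
Every BE value is associated with a single AD value, so BE -> AD holds.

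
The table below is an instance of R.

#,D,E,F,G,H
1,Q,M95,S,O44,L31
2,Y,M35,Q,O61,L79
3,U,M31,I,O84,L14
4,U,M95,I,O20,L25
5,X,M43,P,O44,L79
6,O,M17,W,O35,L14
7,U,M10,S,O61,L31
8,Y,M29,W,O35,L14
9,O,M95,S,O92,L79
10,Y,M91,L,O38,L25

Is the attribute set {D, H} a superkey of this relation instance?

All 10 rows have distinct {D, H} values, so {D, H} → (all attributes) holds and {D, H} is a superkey.

Yes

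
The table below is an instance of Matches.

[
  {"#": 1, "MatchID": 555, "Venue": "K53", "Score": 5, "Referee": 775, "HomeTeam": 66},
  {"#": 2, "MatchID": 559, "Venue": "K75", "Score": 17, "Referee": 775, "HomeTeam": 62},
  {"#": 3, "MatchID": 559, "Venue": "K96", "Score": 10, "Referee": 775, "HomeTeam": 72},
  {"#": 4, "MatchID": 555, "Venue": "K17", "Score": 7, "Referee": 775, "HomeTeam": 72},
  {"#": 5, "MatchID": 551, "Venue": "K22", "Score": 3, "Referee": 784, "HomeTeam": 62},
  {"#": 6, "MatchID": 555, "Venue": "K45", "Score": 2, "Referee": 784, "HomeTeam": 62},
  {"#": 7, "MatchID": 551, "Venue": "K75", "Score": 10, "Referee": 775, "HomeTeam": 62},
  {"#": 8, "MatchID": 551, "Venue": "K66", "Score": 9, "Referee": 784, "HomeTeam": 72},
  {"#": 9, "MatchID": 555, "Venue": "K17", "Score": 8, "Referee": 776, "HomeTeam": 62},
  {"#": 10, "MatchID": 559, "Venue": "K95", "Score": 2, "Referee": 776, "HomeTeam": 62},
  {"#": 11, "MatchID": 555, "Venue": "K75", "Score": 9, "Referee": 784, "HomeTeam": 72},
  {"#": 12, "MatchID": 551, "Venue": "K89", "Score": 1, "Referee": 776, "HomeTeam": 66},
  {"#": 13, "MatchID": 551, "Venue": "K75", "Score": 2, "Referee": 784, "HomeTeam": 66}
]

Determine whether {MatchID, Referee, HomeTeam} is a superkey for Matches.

Yes

All 13 rows have distinct {MatchID, Referee, HomeTeam} values, so {MatchID, Referee, HomeTeam} → (all attributes) holds and {MatchID, Referee, HomeTeam} is a superkey.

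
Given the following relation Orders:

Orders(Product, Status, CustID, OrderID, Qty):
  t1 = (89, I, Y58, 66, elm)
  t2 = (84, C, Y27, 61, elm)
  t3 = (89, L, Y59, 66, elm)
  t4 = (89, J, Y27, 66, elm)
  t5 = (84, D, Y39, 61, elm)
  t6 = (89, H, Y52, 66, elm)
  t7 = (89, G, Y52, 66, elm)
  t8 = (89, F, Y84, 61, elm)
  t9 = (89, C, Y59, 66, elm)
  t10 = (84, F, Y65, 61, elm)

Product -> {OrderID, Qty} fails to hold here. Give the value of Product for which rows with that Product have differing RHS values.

89

Product=89: rows 1, 3, 4, 6, 7, 8, 9 → {OrderID,Qty} takes values {(66, elm), (61, elm)} — violation
Product=84: rows 2, 5, 10 → {OrderID,Qty} = (61, elm), (61, elm), (61, elm) ✓
The only Product value with inconsistent RHS is Product=89.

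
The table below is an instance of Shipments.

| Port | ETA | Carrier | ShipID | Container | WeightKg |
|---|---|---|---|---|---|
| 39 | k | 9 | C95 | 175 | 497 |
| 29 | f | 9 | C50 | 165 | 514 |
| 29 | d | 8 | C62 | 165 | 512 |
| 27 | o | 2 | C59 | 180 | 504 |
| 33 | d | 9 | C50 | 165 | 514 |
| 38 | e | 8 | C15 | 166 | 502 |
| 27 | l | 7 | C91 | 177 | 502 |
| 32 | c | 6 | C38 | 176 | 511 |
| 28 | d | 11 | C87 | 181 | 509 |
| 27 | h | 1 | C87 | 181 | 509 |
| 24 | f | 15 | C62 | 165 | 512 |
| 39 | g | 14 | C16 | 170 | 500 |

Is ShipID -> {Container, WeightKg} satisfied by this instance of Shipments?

Yes

ShipID=C95: 1 row → {Container,WeightKg} = (175, 497) ✓
ShipID=C50: 2 rows → {Container,WeightKg} = (165, 514), (165, 514) ✓
ShipID=C62: 2 rows → {Container,WeightKg} = (165, 512), (165, 512) ✓
ShipID=C59: 1 row → {Container,WeightKg} = (180, 504) ✓
ShipID=C15: 1 row → {Container,WeightKg} = (166, 502) ✓
ShipID=C91: 1 row → {Container,WeightKg} = (177, 502) ✓
ShipID=C38: 1 row → {Container,WeightKg} = (176, 511) ✓
ShipID=C87: 2 rows → {Container,WeightKg} = (181, 509), (181, 509) ✓
ShipID=C16: 1 row → {Container,WeightKg} = (170, 500) ✓
Every ShipID value is associated with a single {Container, WeightKg} value, so ShipID -> {Container, WeightKg} holds.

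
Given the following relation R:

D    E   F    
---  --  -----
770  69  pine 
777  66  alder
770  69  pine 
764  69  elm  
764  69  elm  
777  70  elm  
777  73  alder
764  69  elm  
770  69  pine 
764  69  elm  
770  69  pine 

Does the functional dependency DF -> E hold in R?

No

(D=770, F=pine): 4 rows → E = 69, 69, 69, 69 ✓
(D=777, F=alder): 2 rows → E takes values {66, 73} — violation
(D=764, F=elm): 4 rows → E = 69, 69, 69, 69 ✓
(D=777, F=elm): 1 row → E = 70 ✓
Two rows agree on DF but differ on E, so DF -> E does not hold.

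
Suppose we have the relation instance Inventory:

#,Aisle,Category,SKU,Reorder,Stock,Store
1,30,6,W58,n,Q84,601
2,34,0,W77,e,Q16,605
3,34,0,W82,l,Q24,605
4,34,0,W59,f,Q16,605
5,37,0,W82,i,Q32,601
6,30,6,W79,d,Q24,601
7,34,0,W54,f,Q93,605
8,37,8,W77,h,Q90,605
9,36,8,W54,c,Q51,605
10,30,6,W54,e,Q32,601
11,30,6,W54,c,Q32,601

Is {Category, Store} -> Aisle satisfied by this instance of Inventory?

No

(Category=6, Store=601): rows 1, 6, 10, 11 → Aisle = 30, 30, 30, 30 ✓
(Category=0, Store=605): rows 2, 3, 4, 7 → Aisle = 34, 34, 34, 34 ✓
(Category=0, Store=601): row 5 → Aisle = 37 ✓
(Category=8, Store=605): rows 8, 9 → Aisle takes values {37, 36} — violation
Two rows agree on {Category, Store} but differ on Aisle, so {Category, Store} -> Aisle does not hold.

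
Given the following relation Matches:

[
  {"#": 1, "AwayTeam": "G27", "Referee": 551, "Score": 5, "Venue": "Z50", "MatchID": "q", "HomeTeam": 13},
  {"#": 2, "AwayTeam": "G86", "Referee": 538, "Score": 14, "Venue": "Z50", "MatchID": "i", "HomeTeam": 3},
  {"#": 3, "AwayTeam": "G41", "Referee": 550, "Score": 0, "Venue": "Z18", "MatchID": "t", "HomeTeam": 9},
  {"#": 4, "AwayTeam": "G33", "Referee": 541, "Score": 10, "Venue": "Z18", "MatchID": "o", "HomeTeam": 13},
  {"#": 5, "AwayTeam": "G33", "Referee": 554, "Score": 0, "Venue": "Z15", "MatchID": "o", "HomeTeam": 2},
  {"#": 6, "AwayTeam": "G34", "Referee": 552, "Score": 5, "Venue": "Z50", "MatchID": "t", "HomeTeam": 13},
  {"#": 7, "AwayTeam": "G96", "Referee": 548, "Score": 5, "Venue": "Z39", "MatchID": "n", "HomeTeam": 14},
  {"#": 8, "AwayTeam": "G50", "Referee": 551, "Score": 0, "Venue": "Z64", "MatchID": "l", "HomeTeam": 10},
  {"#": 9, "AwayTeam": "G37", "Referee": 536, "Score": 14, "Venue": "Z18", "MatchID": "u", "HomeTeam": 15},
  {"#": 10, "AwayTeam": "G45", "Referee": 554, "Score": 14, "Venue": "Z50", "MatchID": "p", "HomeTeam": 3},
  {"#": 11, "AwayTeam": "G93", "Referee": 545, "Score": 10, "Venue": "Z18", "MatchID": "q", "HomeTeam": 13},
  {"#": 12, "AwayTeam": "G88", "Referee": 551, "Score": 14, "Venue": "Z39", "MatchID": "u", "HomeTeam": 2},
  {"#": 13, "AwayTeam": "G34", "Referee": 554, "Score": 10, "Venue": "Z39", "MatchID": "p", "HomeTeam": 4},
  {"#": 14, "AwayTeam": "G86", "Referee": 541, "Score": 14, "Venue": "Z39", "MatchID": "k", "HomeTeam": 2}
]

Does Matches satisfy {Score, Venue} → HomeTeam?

(Score=5, Venue=Z50): rows 1, 6 → HomeTeam = 13, 13 ✓
(Score=14, Venue=Z50): rows 2, 10 → HomeTeam = 3, 3 ✓
(Score=0, Venue=Z18): row 3 → HomeTeam = 9 ✓
(Score=10, Venue=Z18): rows 4, 11 → HomeTeam = 13, 13 ✓
(Score=0, Venue=Z15): row 5 → HomeTeam = 2 ✓
(Score=5, Venue=Z39): row 7 → HomeTeam = 14 ✓
(Score=0, Venue=Z64): row 8 → HomeTeam = 10 ✓
(Score=14, Venue=Z18): row 9 → HomeTeam = 15 ✓
(Score=14, Venue=Z39): rows 12, 14 → HomeTeam = 2, 2 ✓
(Score=10, Venue=Z39): row 13 → HomeTeam = 4 ✓
Every {Score, Venue} value is associated with a single HomeTeam value, so {Score, Venue} → HomeTeam holds.

Yes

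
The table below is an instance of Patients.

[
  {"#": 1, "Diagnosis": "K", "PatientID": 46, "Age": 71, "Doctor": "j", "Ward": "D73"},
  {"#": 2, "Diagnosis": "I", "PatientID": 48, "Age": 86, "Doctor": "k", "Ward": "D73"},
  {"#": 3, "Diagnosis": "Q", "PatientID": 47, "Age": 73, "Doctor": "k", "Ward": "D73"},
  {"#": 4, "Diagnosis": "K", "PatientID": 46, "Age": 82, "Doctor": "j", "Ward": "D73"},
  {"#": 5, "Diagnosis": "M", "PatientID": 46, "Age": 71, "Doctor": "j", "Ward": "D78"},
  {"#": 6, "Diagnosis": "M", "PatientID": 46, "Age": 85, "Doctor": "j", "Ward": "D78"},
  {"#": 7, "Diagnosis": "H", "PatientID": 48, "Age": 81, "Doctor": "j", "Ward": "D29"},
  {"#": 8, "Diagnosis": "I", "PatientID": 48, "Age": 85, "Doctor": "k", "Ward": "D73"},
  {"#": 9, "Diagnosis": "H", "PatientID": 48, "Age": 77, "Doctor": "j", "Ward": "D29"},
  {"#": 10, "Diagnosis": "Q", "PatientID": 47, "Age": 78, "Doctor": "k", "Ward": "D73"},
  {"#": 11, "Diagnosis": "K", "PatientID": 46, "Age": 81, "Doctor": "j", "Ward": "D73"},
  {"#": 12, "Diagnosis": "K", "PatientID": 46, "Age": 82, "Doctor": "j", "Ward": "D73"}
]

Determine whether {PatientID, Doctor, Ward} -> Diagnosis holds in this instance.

Yes

(PatientID=46, Doctor=j, Ward=D73): rows 1, 4, 11, 12 → Diagnosis = K, K, K, K ✓
(PatientID=48, Doctor=k, Ward=D73): rows 2, 8 → Diagnosis = I, I ✓
(PatientID=47, Doctor=k, Ward=D73): rows 3, 10 → Diagnosis = Q, Q ✓
(PatientID=46, Doctor=j, Ward=D78): rows 5, 6 → Diagnosis = M, M ✓
(PatientID=48, Doctor=j, Ward=D29): rows 7, 9 → Diagnosis = H, H ✓
Every {PatientID, Doctor, Ward} value is associated with a single Diagnosis value, so {PatientID, Doctor, Ward} -> Diagnosis holds.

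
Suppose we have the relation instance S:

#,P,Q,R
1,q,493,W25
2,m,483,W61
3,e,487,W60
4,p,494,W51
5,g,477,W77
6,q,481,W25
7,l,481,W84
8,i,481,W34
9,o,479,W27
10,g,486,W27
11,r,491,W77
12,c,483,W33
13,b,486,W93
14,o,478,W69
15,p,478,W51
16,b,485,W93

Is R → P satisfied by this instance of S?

No

R=W25: rows 1, 6 → P = q, q ✓
R=W61: row 2 → P = m ✓
R=W60: row 3 → P = e ✓
R=W51: rows 4, 15 → P = p, p ✓
R=W77: rows 5, 11 → P takes values {g, r} — violation
R=W84: row 7 → P = l ✓
R=W34: row 8 → P = i ✓
R=W27: rows 9, 10 → P takes values {o, g} — violation
R=W33: row 12 → P = c ✓
R=W93: rows 13, 16 → P = b, b ✓
R=W69: row 14 → P = o ✓
Two rows agree on R but differ on P, so R → P does not hold.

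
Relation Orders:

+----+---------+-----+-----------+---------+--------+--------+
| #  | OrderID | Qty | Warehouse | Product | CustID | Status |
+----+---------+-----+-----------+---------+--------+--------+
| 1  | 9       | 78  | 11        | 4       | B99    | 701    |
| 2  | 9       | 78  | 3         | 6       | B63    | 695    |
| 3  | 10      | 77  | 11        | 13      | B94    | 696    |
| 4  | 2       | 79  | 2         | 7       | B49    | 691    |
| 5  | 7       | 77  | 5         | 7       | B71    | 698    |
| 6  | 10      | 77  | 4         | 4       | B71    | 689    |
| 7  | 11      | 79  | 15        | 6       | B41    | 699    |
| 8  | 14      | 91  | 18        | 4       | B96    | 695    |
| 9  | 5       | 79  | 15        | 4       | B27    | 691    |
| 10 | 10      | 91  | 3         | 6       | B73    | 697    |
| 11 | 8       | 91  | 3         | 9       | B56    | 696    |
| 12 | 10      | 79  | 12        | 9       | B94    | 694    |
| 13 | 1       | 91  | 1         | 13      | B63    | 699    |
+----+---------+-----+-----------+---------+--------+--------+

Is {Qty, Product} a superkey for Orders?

All 13 rows have distinct {Qty, Product} values, so {Qty, Product} → (all attributes) holds and {Qty, Product} is a superkey.

Yes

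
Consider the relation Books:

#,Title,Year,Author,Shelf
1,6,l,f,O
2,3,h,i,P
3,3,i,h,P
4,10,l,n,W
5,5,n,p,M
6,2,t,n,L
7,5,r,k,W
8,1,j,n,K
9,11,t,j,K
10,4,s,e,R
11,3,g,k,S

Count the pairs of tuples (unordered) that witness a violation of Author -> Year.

4

Author=n: violating pairs (4,6), (4,8), (6,8) — 3 pairs.
Author=k: violating pairs (7,11) — 1 pair.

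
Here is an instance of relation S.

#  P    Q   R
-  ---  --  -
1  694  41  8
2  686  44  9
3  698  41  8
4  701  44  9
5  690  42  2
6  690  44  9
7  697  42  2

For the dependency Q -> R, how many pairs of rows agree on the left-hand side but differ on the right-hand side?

Q=41: all 2 rows agree on R — 0 pairs.
Q=44: all 3 rows agree on R — 0 pairs.
Q=42: all 2 rows agree on R — 0 pairs.

0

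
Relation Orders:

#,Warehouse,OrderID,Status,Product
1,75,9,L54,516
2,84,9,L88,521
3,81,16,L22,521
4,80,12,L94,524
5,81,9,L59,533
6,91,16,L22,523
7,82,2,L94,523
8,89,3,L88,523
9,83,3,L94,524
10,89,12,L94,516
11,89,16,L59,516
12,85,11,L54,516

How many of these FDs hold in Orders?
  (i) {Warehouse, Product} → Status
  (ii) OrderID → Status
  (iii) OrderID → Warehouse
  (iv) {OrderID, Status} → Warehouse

(i) {Warehouse, Product} → Status: (Warehouse=89, Product=516): rows 10, 11 → Status takes values {L94, L59} — violation — fails.
(ii) OrderID → Status: OrderID=9: rows 1, 2, 5 → Status takes values {L54, L88, L59} — violation; OrderID=16: rows 3, 6, 11 → Status takes values {L22, L59} — violation; OrderID=3: rows 8, 9 → Status takes values {L88, L94} — violation — fails.
(iii) OrderID → Warehouse: OrderID=9: rows 1, 2, 5 → Warehouse takes values {75, 84, 81} — violation; OrderID=16: rows 3, 6, 11 → Warehouse takes values {81, 91, 89} — violation; OrderID=12: rows 4, 10 → Warehouse takes values {80, 89} — violation; OrderID=3: rows 8, 9 → Warehouse takes values {89, 83} — violation — fails.
(iv) {OrderID, Status} → Warehouse: (OrderID=16, Status=L22): rows 3, 6 → Warehouse takes values {81, 91} — violation; (OrderID=12, Status=L94): rows 4, 10 → Warehouse takes values {80, 89} — violation — fails.
None of the 4 dependencies hold.

0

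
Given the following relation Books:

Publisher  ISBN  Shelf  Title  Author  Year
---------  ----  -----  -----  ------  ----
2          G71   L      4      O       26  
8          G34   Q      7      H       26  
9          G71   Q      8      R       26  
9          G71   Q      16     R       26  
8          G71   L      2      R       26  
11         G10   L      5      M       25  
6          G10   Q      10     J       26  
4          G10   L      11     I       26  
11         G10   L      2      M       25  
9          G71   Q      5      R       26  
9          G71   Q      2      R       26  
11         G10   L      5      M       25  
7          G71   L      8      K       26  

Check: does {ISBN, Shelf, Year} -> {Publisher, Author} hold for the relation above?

(ISBN=G71, Shelf=L, Year=26): 3 rows → {Publisher,Author} takes values {(2, O), (8, R), (7, K)} — violation
(ISBN=G34, Shelf=Q, Year=26): 1 row → {Publisher,Author} = (8, H) ✓
(ISBN=G71, Shelf=Q, Year=26): 4 rows → {Publisher,Author} = (9, R), (9, R), (9, R), (9, R) ✓
(ISBN=G10, Shelf=L, Year=25): 3 rows → {Publisher,Author} = (11, M), (11, M), (11, M) ✓
(ISBN=G10, Shelf=Q, Year=26): 1 row → {Publisher,Author} = (6, J) ✓
(ISBN=G10, Shelf=L, Year=26): 1 row → {Publisher,Author} = (4, I) ✓
Two rows agree on {ISBN, Shelf, Year} but differ on {Publisher, Author}, so {ISBN, Shelf, Year} -> {Publisher, Author} does not hold.

No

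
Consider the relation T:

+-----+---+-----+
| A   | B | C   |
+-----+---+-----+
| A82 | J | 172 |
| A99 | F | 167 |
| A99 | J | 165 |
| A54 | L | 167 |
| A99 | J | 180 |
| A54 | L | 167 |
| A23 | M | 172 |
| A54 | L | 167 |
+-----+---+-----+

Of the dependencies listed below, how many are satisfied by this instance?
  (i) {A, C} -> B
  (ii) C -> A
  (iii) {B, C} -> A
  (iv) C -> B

2

(i) {A, C} -> B: every LHS value maps to a single RHS value — holds.
(ii) C -> A: C=172: 2 rows → A takes values {A82, A23} — violation; C=167: 4 rows → A takes values {A99, A54} — violation — fails.
(iii) {B, C} -> A: every LHS value maps to a single RHS value — holds.
(iv) C -> B: C=172: 2 rows → B takes values {J, M} — violation; C=167: 4 rows → B takes values {F, L} — violation — fails.
2 of the 4 dependencies hold.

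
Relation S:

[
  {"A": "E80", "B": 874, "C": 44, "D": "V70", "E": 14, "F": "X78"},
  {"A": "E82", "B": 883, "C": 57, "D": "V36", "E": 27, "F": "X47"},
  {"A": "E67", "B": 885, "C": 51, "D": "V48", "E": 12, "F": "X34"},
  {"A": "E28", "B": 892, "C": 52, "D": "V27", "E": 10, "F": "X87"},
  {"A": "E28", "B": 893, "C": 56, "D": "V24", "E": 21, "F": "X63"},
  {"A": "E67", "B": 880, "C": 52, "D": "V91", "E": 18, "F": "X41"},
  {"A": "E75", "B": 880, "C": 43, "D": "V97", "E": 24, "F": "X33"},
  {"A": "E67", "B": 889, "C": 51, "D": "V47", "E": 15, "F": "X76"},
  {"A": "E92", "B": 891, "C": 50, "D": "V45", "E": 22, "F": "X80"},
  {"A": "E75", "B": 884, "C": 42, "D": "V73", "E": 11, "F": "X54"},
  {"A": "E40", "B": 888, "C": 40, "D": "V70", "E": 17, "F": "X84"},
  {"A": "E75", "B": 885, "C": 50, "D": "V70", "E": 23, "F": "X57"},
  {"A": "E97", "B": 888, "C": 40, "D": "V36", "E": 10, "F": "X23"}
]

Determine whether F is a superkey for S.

All 13 rows have distinct F values, so F → (all attributes) holds and F is a superkey.

Yes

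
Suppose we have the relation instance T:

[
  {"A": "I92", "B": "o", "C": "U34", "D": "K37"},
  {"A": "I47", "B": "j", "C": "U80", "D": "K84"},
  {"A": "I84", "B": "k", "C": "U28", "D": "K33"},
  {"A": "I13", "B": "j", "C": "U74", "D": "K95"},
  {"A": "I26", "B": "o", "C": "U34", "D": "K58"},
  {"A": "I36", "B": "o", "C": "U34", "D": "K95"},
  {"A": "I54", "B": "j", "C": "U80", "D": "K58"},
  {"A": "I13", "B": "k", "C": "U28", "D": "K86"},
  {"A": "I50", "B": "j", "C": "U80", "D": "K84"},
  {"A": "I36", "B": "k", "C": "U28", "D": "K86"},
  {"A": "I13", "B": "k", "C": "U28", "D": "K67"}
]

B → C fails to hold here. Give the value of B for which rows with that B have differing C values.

B=o: 3 rows → C = U34, U34, U34 ✓
B=j: 4 rows → C takes values {U80, U74} — violation
B=k: 4 rows → C = U28, U28, U28, U28 ✓
The only B value with inconsistent C is B=j.

j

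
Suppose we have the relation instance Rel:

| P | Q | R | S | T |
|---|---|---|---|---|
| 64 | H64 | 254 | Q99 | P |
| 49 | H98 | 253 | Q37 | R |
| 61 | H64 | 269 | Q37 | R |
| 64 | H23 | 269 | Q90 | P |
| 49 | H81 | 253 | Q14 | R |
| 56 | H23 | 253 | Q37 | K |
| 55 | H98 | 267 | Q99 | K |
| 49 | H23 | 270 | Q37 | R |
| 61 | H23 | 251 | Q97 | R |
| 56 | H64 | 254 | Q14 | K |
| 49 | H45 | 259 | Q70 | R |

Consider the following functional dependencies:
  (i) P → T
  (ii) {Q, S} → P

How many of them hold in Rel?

1

(i) P → T: every LHS value maps to a single RHS value — holds.
(ii) {Q, S} → P: (Q=H23, S=Q37): 2 rows → P takes values {56, 49} — violation — fails.
1 of the 2 dependencies holds.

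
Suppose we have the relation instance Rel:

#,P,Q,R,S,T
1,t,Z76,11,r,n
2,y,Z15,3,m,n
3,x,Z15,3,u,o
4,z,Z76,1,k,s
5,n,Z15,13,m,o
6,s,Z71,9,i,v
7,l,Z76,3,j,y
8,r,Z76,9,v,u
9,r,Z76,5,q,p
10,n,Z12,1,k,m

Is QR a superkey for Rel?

No

Rows 2 and 3 have the same QR value (Q=Z15, R=3) but are distinct tuples, so QR does not determine every attribute — not a superkey.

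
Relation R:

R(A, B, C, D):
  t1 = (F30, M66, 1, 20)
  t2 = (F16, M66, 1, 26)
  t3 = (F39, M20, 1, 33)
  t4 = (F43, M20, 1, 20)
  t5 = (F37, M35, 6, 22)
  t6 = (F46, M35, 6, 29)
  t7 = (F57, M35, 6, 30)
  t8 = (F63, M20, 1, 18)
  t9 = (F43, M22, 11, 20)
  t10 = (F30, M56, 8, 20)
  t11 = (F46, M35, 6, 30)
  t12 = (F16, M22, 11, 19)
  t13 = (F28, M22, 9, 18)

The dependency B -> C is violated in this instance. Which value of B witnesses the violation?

B=M66: rows 1, 2 → C = 1, 1 ✓
B=M20: rows 3, 4, 8 → C = 1, 1, 1 ✓
B=M35: rows 5, 6, 7, 11 → C = 6, 6, 6, 6 ✓
B=M22: rows 9, 12, 13 → C takes values {11, 9} — violation
B=M56: row 10 → C = 8 ✓
The only B value with inconsistent C is B=M22.

M22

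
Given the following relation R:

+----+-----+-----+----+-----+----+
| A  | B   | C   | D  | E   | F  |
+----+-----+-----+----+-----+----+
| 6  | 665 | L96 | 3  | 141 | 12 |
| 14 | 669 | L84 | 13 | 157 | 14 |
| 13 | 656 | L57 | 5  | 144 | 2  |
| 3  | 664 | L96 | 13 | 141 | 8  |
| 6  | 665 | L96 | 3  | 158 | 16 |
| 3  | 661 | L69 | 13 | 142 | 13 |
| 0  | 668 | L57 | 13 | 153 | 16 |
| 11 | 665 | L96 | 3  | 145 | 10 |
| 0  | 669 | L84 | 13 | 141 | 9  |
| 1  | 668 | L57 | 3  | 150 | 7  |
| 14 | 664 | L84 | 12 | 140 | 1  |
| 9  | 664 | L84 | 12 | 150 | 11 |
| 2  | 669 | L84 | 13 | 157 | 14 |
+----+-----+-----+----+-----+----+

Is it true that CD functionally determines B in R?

(C=L96, D=3): 3 rows → B = 665, 665, 665 ✓
(C=L84, D=13): 3 rows → B = 669, 669, 669 ✓
(C=L57, D=5): 1 row → B = 656 ✓
(C=L96, D=13): 1 row → B = 664 ✓
(C=L69, D=13): 1 row → B = 661 ✓
(C=L57, D=13): 1 row → B = 668 ✓
(C=L57, D=3): 1 row → B = 668 ✓
(C=L84, D=12): 2 rows → B = 664, 664 ✓
Every CD value is associated with a single B value, so CD -> B holds.

Yes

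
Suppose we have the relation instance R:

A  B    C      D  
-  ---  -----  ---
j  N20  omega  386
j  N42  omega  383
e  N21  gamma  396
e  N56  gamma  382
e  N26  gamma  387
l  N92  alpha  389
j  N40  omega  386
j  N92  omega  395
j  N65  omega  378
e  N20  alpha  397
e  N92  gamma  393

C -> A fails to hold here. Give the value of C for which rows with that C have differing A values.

alpha

C=omega: 5 rows → A = j, j, j, j, j ✓
C=gamma: 4 rows → A = e, e, e, e ✓
C=alpha: 2 rows → A takes values {l, e} — violation
The only C value with inconsistent A is C=alpha.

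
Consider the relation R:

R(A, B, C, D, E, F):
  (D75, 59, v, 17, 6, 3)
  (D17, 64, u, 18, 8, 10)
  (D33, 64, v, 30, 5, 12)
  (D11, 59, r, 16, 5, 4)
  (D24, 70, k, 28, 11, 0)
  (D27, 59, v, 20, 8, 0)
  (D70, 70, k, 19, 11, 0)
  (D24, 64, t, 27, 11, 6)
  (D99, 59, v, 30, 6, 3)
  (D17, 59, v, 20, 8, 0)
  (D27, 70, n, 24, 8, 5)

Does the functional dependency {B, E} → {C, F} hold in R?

(B=59, E=6): 2 rows → {C,F} = (v, 3), (v, 3) ✓
(B=64, E=8): 1 row → {C,F} = (u, 10) ✓
(B=64, E=5): 1 row → {C,F} = (v, 12) ✓
(B=59, E=5): 1 row → {C,F} = (r, 4) ✓
(B=70, E=11): 2 rows → {C,F} = (k, 0), (k, 0) ✓
(B=59, E=8): 2 rows → {C,F} = (v, 0), (v, 0) ✓
(B=64, E=11): 1 row → {C,F} = (t, 6) ✓
(B=70, E=8): 1 row → {C,F} = (n, 5) ✓
Every {B, E} value is associated with a single {C, F} value, so {B, E} → {C, F} holds.

Yes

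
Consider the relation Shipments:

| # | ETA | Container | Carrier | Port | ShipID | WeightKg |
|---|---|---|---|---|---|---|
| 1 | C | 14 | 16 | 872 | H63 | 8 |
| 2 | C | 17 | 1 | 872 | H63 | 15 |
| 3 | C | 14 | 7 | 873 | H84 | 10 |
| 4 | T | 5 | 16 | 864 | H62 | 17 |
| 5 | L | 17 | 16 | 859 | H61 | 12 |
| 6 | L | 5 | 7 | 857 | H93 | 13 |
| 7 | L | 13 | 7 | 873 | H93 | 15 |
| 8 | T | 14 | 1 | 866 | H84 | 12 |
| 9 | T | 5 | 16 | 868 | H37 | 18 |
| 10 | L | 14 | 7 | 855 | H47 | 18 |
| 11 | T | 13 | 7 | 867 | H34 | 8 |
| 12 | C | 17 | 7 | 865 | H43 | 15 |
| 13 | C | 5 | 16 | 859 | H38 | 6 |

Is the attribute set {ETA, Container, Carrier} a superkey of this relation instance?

Rows 4 and 9 have the same {ETA, Container, Carrier} value (ETA=T, Container=5, Carrier=16) but are distinct tuples, so {ETA, Container, Carrier} does not determine every attribute — not a superkey.

No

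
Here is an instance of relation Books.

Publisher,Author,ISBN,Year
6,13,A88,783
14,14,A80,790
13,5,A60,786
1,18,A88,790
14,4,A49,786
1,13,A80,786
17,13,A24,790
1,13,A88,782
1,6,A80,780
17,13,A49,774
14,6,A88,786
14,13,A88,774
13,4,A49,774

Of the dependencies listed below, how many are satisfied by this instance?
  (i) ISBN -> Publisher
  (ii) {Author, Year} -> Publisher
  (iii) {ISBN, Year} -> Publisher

(i) ISBN -> Publisher: ISBN=A88: 5 rows → Publisher takes values {6, 1, 14} — violation; ISBN=A80: 3 rows → Publisher takes values {14, 1} — violation; ISBN=A49: 3 rows → Publisher takes values {14, 17, 13} — violation — fails.
(ii) {Author, Year} -> Publisher: (Author=13, Year=774): 2 rows → Publisher takes values {17, 14} — violation — fails.
(iii) {ISBN, Year} -> Publisher: (ISBN=A49, Year=774): 2 rows → Publisher takes values {17, 13} — violation — fails.
None of the 3 dependencies hold.

0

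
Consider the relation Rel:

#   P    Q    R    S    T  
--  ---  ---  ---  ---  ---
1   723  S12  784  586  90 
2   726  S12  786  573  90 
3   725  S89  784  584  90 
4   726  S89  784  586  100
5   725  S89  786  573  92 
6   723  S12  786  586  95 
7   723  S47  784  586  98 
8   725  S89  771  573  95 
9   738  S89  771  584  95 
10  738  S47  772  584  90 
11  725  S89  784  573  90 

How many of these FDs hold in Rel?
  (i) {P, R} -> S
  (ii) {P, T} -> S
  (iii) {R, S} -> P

(i) {P, R} -> S: (P=725, R=784): rows 3, 11 → S takes values {584, 573} — violation — fails.
(ii) {P, T} -> S: (P=725, T=90): rows 3, 11 → S takes values {584, 573} — violation — fails.
(iii) {R, S} -> P: (R=784, S=586): rows 1, 4, 7 → P takes values {723, 726} — violation; (R=786, S=573): rows 2, 5 → P takes values {726, 725} — violation — fails.
None of the 3 dependencies hold.

0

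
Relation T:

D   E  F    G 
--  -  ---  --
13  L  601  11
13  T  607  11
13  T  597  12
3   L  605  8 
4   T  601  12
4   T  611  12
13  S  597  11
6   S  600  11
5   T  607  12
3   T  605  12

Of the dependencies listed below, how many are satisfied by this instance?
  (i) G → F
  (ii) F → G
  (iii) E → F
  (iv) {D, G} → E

0

(i) G → F: G=11: 4 rows → F takes values {601, 607, 597, 600} — violation; G=12: 5 rows → F takes values {597, 601, 611, 607, 605} — violation — fails.
(ii) F → G: F=601: 2 rows → G takes values {11, 12} — violation; F=607: 2 rows → G takes values {11, 12} — violation; F=597: 2 rows → G takes values {12, 11} — violation; F=605: 2 rows → G takes values {8, 12} — violation — fails.
(iii) E → F: E=L: 2 rows → F takes values {601, 605} — violation; E=T: 6 rows → F takes values {607, 597, 601, 611, 605} — violation; E=S: 2 rows → F takes values {597, 600} — violation — fails.
(iv) {D, G} → E: (D=13, G=11): 3 rows → E takes values {L, T, S} — violation — fails.
None of the 4 dependencies hold.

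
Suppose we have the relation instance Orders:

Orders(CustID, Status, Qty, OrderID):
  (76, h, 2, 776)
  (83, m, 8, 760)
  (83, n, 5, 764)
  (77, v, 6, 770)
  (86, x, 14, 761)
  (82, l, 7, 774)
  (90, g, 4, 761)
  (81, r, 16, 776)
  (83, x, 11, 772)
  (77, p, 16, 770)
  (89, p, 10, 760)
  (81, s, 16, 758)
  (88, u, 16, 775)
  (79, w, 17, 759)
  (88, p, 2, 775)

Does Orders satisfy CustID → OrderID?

CustID=76: 1 row → OrderID = 776 ✓
CustID=83: 3 rows → OrderID takes values {760, 764, 772} — violation
CustID=77: 2 rows → OrderID = 770, 770 ✓
CustID=86: 1 row → OrderID = 761 ✓
CustID=82: 1 row → OrderID = 774 ✓
CustID=90: 1 row → OrderID = 761 ✓
CustID=81: 2 rows → OrderID takes values {776, 758} — violation
CustID=89: 1 row → OrderID = 760 ✓
CustID=88: 2 rows → OrderID = 775, 775 ✓
CustID=79: 1 row → OrderID = 759 ✓
Two rows agree on CustID but differ on OrderID, so CustID → OrderID does not hold.

No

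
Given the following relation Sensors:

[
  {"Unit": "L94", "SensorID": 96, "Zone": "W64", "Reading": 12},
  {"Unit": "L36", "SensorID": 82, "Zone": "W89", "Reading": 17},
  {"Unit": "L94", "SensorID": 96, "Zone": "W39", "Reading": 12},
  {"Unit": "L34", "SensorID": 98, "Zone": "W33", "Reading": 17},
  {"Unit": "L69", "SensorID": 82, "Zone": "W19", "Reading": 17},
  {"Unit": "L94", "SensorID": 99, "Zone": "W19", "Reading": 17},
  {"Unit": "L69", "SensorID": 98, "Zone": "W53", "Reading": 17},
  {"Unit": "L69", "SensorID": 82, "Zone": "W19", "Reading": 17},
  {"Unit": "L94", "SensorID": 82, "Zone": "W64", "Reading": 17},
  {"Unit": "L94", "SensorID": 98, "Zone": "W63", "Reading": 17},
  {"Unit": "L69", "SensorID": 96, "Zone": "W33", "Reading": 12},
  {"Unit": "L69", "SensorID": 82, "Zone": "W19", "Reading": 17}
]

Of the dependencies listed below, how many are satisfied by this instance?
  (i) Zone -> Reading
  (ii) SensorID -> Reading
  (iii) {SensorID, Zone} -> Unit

(i) Zone -> Reading: Zone=W64: 2 rows → Reading takes values {12, 17} — violation; Zone=W33: 2 rows → Reading takes values {17, 12} — violation — fails.
(ii) SensorID -> Reading: every LHS value maps to a single RHS value — holds.
(iii) {SensorID, Zone} -> Unit: every LHS value maps to a single RHS value — holds.
2 of the 3 dependencies hold.

2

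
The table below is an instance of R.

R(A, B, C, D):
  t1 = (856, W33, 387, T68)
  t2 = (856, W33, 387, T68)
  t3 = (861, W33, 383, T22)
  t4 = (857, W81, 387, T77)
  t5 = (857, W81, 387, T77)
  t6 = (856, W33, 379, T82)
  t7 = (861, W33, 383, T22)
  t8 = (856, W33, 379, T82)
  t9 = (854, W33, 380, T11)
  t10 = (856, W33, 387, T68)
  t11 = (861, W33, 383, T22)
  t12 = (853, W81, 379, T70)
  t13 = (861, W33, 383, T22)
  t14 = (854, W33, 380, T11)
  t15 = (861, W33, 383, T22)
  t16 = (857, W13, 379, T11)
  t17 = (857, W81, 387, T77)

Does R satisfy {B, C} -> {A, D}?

(B=W33, C=387): rows 1, 2, 10 → {A,D} = (856, T68), (856, T68), (856, T68) ✓
(B=W33, C=383): rows 3, 7, 11, 13, 15 → {A,D} = (861, T22), (861, T22), (861, T22), (861, T22), (861, T22) ✓
(B=W81, C=387): rows 4, 5, 17 → {A,D} = (857, T77), (857, T77), (857, T77) ✓
(B=W33, C=379): rows 6, 8 → {A,D} = (856, T82), (856, T82) ✓
(B=W33, C=380): rows 9, 14 → {A,D} = (854, T11), (854, T11) ✓
(B=W81, C=379): row 12 → {A,D} = (853, T70) ✓
(B=W13, C=379): row 16 → {A,D} = (857, T11) ✓
Every {B, C} value is associated with a single {A, D} value, so {B, C} -> {A, D} holds.

Yes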